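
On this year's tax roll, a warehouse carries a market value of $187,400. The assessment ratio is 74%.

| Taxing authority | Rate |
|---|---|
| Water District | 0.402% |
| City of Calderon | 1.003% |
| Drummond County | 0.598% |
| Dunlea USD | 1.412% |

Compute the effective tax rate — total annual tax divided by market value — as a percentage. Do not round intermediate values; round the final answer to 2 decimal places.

2.53%

Assessed value = $187,400 × 0.74 = $138,676
Water District: $138,676 × 0.00402 = $557.47752
City of Calderon: $138,676 × 0.01003 = $1,390.92028
Drummond County: $138,676 × 0.00598 = $829.28248
Dunlea USD: $138,676 × 0.01412 = $1,958.10512
Total tax = $4,735.7854
Effective rate = $4,735.7854 ÷ $187,400 = 2.53% of market value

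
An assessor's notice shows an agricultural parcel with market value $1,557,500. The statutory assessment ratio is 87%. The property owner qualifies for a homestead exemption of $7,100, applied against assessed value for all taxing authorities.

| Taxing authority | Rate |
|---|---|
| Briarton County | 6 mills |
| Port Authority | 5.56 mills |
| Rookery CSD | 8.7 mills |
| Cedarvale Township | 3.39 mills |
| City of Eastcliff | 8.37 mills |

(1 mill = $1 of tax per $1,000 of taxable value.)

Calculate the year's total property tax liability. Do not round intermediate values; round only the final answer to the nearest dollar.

$43,161

Assessed value = $1,557,500 × 0.87 = $1,355,025
Taxable value = $1,355,025 − $7,100 = $1,347,925
Briarton County: $1,347,925 × 0.006 = $8,087.55
Port Authority: $1,347,925 × 0.00556 = $7,494.463
Rookery CSD: $1,347,925 × 0.0087 = $11,726.9475
Cedarvale Township: $1,347,925 × 0.00339 = $4,569.46575
City of Eastcliff: $1,347,925 × 0.00837 = $11,282.13225
Total = $8,087.55 + $7,494.463 + $11,726.9475 + $4,569.46575 + $11,282.13225 = $43,160.5585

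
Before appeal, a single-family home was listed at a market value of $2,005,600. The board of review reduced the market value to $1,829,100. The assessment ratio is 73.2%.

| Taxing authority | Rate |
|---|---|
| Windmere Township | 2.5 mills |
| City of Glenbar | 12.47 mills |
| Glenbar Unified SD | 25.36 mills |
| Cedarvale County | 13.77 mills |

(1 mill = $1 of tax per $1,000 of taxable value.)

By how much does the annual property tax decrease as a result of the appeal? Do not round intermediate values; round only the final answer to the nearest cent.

$6,989.61

Old assessed value = $2,005,600 × 0.732 = $1,468,099.2
New assessed value = $1,829,100 × 0.732 = $1,338,901.2
Combined rate = 0.0025 + 0.01247 + 0.02536 + 0.01377 = 0.0541
Old tax = $1,468,099.2 × 0.0541 = $79,424.16672
New tax = $1,338,901.2 × 0.0541 = $72,434.55492
Reduction = $79,424.16672 − $72,434.55492 = $6,989.6118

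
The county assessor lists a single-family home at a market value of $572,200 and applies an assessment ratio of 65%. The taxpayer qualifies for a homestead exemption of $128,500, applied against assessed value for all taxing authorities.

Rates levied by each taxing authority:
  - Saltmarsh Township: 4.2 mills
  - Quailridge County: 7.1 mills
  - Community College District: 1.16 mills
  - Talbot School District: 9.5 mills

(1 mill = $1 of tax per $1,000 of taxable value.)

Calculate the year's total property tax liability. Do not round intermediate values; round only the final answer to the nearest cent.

$5,345.72

Assessed value = $572,200 × 0.65 = $371,930
Taxable value = $371,930 − $128,500 = $243,430
Saltmarsh Township: $243,430 × 0.0042 = $1,022.406
Quailridge County: $243,430 × 0.0071 = $1,728.353
Community College District: $243,430 × 0.00116 = $282.3788
Talbot School District: $243,430 × 0.0095 = $2,312.585
Total = $1,022.406 + $1,728.353 + $282.3788 + $2,312.585 = $5,345.7228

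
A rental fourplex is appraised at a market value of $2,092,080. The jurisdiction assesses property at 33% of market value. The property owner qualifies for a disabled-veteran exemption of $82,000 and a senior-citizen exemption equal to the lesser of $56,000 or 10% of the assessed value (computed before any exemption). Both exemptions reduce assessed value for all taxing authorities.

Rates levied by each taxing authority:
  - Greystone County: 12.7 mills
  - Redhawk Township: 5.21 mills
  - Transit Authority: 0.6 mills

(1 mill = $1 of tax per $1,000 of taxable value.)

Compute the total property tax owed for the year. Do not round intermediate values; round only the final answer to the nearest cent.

Assessed value = $2,092,080 × 0.33 = $690,386.4
Senior-citizen exemption = min($56,000, 10% × $690,386.4) = min($56,000, $69,038.64) = $56,000 (dollar cap binds)
Taxable value = $690,386.4 − $82,000 − $56,000 = $552,386.4
Greystone County: $552,386.4 × 0.0127 = $7,015.30728
Redhawk Township: $552,386.4 × 0.00521 = $2,877.933144
Transit Authority: $552,386.4 × 0.0006 = $331.43184
Total = $10,224.672264

$10,224.67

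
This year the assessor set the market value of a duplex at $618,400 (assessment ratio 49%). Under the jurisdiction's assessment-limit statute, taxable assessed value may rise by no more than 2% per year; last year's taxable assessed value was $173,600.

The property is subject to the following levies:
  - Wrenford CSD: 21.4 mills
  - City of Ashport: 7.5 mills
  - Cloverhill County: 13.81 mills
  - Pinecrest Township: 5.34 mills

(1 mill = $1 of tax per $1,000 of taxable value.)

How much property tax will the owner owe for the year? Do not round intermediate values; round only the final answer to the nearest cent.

$8,508.31

Uncapped assessed value = $618,400 × 0.49 = $303,016
Cap limit = $173,600 × 1.02 = $177,072
Taxable assessed value = min($303,016, $177,072) = $177,072 (cap binds)
Wrenford CSD: $177,072 × 0.0214 = $3,789.3408
City of Ashport: $177,072 × 0.0075 = $1,328.04
Cloverhill County: $177,072 × 0.01381 = $2,445.36432
Pinecrest Township: $177,072 × 0.00534 = $945.56448
Total = $8,508.3096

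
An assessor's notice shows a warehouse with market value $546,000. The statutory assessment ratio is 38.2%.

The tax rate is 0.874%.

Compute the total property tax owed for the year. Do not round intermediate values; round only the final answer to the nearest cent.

Assessed value = $546,000 × 0.382 = $208,572
Tax = $208,572 × 0.00874 = $1,822.91928

$1,822.92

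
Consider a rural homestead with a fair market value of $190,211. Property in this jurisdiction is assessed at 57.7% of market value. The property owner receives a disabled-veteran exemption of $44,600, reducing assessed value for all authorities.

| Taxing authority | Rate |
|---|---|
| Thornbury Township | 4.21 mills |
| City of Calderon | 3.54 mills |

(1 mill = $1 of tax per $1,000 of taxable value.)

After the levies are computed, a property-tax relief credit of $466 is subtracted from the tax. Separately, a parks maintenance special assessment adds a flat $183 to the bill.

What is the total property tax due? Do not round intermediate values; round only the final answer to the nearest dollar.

Assessed value = $190,211 × 0.577 = $109,751.747
Taxable value = $109,751.747 − $44,600 = $65,151.747
Thornbury Township: $65,151.747 × 0.00421 = $274.28885487
City of Calderon: $65,151.747 × 0.00354 = $230.63718438
Levies subtotal = $504.92603925
After credit = $504.92603925 − $466 = $38.92603925
Total = $38.92603925 + $183 = $221.92603925

$222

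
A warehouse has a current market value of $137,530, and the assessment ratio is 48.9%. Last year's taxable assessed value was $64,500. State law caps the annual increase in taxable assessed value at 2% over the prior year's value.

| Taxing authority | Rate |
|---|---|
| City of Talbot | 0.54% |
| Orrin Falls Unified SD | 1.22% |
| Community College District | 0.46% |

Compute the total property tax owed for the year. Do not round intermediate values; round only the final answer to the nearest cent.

Uncapped assessed value = $137,530 × 0.489 = $67,252.17
Cap limit = $64,500 × 1.02 = $65,790
Taxable assessed value = min($67,252.17, $65,790) = $65,790 (cap binds)
City of Talbot: $65,790 × 0.0054 = $355.266
Orrin Falls Unified SD: $65,790 × 0.0122 = $802.638
Community College District: $65,790 × 0.0046 = $302.634
Total = $1,460.538

$1,460.54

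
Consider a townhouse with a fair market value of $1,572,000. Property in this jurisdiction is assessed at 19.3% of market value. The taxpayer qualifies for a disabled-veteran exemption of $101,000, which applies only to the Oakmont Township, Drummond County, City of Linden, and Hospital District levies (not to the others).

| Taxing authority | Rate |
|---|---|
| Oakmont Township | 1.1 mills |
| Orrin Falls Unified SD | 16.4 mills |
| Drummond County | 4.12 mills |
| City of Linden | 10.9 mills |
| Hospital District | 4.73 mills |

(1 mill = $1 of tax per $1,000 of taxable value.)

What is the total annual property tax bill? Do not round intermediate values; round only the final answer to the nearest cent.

Assessed value = $1,572,000 × 0.193 = $303,396
Oakmont Township: ($303,396 − $101,000) × 0.0011 = $202,396 × 0.0011 = $222.6356
Orrin Falls Unified SD: $303,396 × 0.0164 = $4,975.6944
Drummond County: ($303,396 − $101,000) × 0.00412 = $202,396 × 0.00412 = $833.87152
City of Linden: ($303,396 − $101,000) × 0.0109 = $202,396 × 0.0109 = $2,206.1164
Hospital District: ($303,396 − $101,000) × 0.00473 = $202,396 × 0.00473 = $957.33308
Total = $9,195.651

$9,195.65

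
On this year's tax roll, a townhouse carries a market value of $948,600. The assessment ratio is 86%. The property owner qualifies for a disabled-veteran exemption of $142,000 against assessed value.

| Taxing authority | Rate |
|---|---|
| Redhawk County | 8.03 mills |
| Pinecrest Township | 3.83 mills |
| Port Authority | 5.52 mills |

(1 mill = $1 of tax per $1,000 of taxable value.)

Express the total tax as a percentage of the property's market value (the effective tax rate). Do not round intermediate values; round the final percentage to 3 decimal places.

1.235%

Assessed value = $948,600 × 0.86 = $815,796
Taxable value = $815,796 − $142,000 = $673,796
Redhawk County: $673,796 × 0.00803 = $5,410.58188
Pinecrest Township: $673,796 × 0.00383 = $2,580.63868
Port Authority: $673,796 × 0.00552 = $3,719.35392
Total tax = $11,710.57448
Effective rate = $11,710.57448 ÷ $948,600 = 1.235% of market value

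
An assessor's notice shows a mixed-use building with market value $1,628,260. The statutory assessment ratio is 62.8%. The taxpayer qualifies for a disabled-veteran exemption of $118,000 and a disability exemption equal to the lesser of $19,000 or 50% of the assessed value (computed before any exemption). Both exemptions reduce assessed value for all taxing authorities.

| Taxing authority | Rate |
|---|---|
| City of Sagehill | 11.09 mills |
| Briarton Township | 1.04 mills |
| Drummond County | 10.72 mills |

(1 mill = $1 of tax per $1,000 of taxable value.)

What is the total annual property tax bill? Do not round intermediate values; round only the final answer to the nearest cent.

Assessed value = $1,628,260 × 0.628 = $1,022,547.28
Disability exemption = min($19,000, 50% × $1,022,547.28) = min($19,000, $511,273.64) = $19,000 (dollar cap binds)
Taxable value = $1,022,547.28 − $118,000 − $19,000 = $885,547.28
City of Sagehill: $885,547.28 × 0.01109 = $9,820.7193352
Briarton Township: $885,547.28 × 0.00104 = $920.9691712
Drummond County: $885,547.28 × 0.01072 = $9,493.0668416
Total = $20,234.755348

$20,234.76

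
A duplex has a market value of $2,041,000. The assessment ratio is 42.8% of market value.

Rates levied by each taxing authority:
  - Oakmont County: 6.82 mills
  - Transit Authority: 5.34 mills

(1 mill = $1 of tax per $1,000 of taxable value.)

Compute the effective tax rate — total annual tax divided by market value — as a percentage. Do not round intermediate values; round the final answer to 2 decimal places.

0.52%

Assessed value = $2,041,000 × 0.428 = $873,548
Oakmont County: $873,548 × 0.00682 = $5,957.59736
Transit Authority: $873,548 × 0.00534 = $4,664.74632
Total tax = $10,622.34368
Effective rate = $10,622.34368 ÷ $2,041,000 = 0.52% of market value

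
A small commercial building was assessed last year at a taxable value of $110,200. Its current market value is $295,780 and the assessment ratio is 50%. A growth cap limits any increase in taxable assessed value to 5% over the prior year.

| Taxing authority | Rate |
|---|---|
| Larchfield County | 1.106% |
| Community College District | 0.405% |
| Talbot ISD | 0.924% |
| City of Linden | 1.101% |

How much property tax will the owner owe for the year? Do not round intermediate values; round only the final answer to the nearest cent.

Uncapped assessed value = $295,780 × 0.5 = $147,890
Cap limit = $110,200 × 1.05 = $115,710
Taxable assessed value = min($147,890, $115,710) = $115,710 (cap binds)
Larchfield County: $115,710 × 0.01106 = $1,279.7526
Community College District: $115,710 × 0.00405 = $468.6255
Talbot ISD: $115,710 × 0.00924 = $1,069.1604
City of Linden: $115,710 × 0.01101 = $1,273.9671
Total = $4,091.5056

$4,091.51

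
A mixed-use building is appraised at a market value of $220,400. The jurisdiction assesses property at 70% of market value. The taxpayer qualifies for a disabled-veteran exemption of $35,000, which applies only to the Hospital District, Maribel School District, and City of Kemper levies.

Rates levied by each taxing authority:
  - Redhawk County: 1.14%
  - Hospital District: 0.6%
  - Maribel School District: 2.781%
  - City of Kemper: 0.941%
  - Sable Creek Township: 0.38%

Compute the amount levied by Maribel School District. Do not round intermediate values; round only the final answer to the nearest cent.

Assessed value = $220,400 × 0.7 = $154,280
Maribel School District taxable value = $154,280 − $35,000 = $119,280
Maribel School District levy = $119,280 × 0.02781 = $3,317.1768

$3,317.18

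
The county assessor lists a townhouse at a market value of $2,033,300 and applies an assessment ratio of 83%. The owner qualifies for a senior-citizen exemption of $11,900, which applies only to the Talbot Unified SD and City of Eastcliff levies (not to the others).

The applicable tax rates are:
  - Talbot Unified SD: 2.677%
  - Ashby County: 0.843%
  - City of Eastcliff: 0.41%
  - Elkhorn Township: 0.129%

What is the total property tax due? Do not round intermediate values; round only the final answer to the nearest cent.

$68,133.91

Assessed value = $2,033,300 × 0.83 = $1,687,639
Talbot Unified SD: ($1,687,639 − $11,900) × 0.02677 = $1,675,739 × 0.02677 = $44,859.53303
Ashby County: $1,687,639 × 0.00843 = $14,226.79677
City of Eastcliff: ($1,687,639 − $11,900) × 0.0041 = $1,675,739 × 0.0041 = $6,870.5299
Elkhorn Township: $1,687,639 × 0.00129 = $2,177.05431
Total = $68,133.91401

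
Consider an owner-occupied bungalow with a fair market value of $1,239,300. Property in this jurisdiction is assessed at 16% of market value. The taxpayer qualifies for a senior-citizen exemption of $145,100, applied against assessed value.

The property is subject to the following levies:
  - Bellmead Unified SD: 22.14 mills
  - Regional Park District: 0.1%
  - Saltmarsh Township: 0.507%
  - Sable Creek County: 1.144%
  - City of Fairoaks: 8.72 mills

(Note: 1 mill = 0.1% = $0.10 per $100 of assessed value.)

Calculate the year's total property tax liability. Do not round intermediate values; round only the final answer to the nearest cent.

$2,572.70

Assessed value = $1,239,300 × 0.16 = $198,288
Taxable value = $198,288 − $145,100 = $53,188
Bellmead Unified SD: $53,188 × 0.02214 = $1,177.58232
Regional Park District: $53,188 × 0.001 = $53.188
Saltmarsh Township: $53,188 × 0.00507 = $269.66316
Sable Creek County: $53,188 × 0.01144 = $608.47072
City of Fairoaks: $53,188 × 0.00872 = $463.79936
Total = $2,572.70356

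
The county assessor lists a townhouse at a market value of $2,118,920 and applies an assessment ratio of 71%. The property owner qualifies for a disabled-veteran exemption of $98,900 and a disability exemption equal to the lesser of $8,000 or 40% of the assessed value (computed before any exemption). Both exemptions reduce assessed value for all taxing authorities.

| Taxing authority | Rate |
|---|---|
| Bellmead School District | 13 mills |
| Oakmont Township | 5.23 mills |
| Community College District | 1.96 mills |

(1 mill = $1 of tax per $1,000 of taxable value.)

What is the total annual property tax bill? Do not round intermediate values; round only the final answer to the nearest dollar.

Assessed value = $2,118,920 × 0.71 = $1,504,433.2
Disability exemption = min($8,000, 40% × $1,504,433.2) = min($8,000, $601,773.28) = $8,000 (dollar cap binds)
Taxable value = $1,504,433.2 − $98,900 − $8,000 = $1,397,533.2
Bellmead School District: $1,397,533.2 × 0.013 = $18,167.9316
Oakmont Township: $1,397,533.2 × 0.00523 = $7,309.098636
Community College District: $1,397,533.2 × 0.00196 = $2,739.165072
Total = $28,216.195308

$28,216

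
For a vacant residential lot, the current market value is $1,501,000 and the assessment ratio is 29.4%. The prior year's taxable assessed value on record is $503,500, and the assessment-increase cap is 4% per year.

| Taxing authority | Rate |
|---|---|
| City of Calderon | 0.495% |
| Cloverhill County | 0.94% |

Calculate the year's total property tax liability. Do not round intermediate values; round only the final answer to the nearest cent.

$6,332.57

Uncapped assessed value = $1,501,000 × 0.294 = $441,294
Cap limit = $503,500 × 1.04 = $523,640
Taxable assessed value = min($441,294, $523,640) = $441,294 (cap does not bind)
City of Calderon: $441,294 × 0.00495 = $2,184.4053
Cloverhill County: $441,294 × 0.0094 = $4,148.1636
Total = $6,332.5689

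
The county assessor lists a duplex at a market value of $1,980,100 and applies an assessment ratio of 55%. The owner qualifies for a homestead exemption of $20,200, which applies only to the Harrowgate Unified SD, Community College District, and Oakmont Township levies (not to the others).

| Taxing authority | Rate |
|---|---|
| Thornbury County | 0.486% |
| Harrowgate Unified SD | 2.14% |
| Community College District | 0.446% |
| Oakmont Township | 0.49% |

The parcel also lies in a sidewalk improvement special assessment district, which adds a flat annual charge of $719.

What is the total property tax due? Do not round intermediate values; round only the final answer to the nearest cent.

Assessed value = $1,980,100 × 0.55 = $1,089,055
Thornbury County: $1,089,055 × 0.00486 = $5,292.8073
Harrowgate Unified SD: ($1,089,055 − $20,200) × 0.0214 = $1,068,855 × 0.0214 = $22,873.497
Community College District: ($1,089,055 − $20,200) × 0.00446 = $1,068,855 × 0.00446 = $4,767.0933
Oakmont Township: ($1,089,055 − $20,200) × 0.0049 = $1,068,855 × 0.0049 = $5,237.3895
Levies subtotal = $38,170.7871
Total = $38,170.7871 + $719 = $38,889.7871

$38,889.79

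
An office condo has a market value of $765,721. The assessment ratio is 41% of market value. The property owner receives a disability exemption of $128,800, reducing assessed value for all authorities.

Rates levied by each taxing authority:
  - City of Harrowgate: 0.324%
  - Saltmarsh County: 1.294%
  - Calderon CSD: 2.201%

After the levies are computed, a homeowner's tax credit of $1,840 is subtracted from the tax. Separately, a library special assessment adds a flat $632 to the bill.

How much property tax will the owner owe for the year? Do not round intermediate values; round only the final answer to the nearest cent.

$5,862.71

Assessed value = $765,721 × 0.41 = $313,945.61
Taxable value = $313,945.61 − $128,800 = $185,145.61
City of Harrowgate: $185,145.61 × 0.00324 = $599.8717764
Saltmarsh County: $185,145.61 × 0.01294 = $2,395.7841934
Calderon CSD: $185,145.61 × 0.02201 = $4,075.0548761
Levies subtotal = $7,070.7108459
After credit = $7,070.7108459 − $1,840 = $5,230.7108459
Total = $5,230.7108459 + $632 = $5,862.7108459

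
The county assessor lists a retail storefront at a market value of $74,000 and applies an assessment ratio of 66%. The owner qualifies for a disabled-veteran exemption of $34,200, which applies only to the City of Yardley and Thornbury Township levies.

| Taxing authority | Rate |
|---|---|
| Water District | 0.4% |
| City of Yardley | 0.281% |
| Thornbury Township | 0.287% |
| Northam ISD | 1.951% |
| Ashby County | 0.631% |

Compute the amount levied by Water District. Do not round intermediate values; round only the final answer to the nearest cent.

$195.36

Assessed value = $74,000 × 0.66 = $48,840
Water District taxable value = $48,840 (exemption does not apply)
Water District levy = $48,840 × 0.004 = $195.36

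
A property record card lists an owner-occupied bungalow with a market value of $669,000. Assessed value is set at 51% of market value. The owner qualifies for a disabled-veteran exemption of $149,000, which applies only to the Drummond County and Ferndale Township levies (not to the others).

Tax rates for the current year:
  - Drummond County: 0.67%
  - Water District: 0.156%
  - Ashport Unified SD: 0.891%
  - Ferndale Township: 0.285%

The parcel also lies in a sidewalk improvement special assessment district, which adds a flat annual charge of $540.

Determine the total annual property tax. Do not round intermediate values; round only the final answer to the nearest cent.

Assessed value = $669,000 × 0.51 = $341,190
Drummond County: ($341,190 − $149,000) × 0.0067 = $192,190 × 0.0067 = $1,287.673
Water District: $341,190 × 0.00156 = $532.2564
Ashport Unified SD: $341,190 × 0.00891 = $3,040.0029
Ferndale Township: ($341,190 − $149,000) × 0.00285 = $192,190 × 0.00285 = $547.7415
Levies subtotal = $5,407.6738
Total = $5,407.6738 + $540 = $5,947.6738

$5,947.67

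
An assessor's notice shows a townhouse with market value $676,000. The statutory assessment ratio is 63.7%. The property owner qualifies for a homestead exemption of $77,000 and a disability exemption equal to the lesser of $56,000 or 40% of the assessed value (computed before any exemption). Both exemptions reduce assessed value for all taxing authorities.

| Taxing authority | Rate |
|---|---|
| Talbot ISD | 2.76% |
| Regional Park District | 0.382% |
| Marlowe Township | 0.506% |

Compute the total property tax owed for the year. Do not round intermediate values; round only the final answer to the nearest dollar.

$10,857

Assessed value = $676,000 × 0.637 = $430,612
Disability exemption = min($56,000, 40% × $430,612) = min($56,000, $172,244.8) = $56,000 (dollar cap binds)
Taxable value = $430,612 − $77,000 − $56,000 = $297,612
Talbot ISD: $297,612 × 0.0276 = $8,214.0912
Regional Park District: $297,612 × 0.00382 = $1,136.87784
Marlowe Township: $297,612 × 0.00506 = $1,505.91672
Total = $10,856.88576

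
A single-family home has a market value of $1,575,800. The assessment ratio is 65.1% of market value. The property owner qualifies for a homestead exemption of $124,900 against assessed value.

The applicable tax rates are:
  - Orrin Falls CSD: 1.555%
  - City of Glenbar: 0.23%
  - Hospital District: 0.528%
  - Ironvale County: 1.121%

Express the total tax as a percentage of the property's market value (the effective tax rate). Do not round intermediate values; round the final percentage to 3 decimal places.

1.963%

Assessed value = $1,575,800 × 0.651 = $1,025,845.8
Taxable value = $1,025,845.8 − $124,900 = $900,945.8
Orrin Falls CSD: $900,945.8 × 0.01555 = $14,009.70719
City of Glenbar: $900,945.8 × 0.0023 = $2,072.17534
Hospital District: $900,945.8 × 0.00528 = $4,756.993824
Ironvale County: $900,945.8 × 0.01121 = $10,099.602418
Total tax = $30,938.478772
Effective rate = $30,938.478772 ÷ $1,575,800 = 1.963% of market value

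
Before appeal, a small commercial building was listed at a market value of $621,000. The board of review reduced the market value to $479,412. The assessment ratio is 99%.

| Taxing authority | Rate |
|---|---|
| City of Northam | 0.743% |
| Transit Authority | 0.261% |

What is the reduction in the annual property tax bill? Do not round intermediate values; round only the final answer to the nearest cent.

$1,407.33

Old assessed value = $621,000 × 0.99 = $614,790
New assessed value = $479,412 × 0.99 = $474,617.88
Combined rate = 0.00743 + 0.00261 = 0.01004
Old tax = $614,790 × 0.01004 = $6,172.4916
New tax = $474,617.88 × 0.01004 = $4,765.1635152
Reduction = $6,172.4916 − $4,765.1635152 = $1,407.3280848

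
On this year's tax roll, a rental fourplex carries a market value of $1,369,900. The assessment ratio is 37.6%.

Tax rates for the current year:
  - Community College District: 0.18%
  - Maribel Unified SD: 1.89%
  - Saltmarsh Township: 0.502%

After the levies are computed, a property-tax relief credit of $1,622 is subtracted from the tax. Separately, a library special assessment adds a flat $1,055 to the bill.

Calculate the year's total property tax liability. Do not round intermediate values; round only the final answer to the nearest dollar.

$12,681

Assessed value = $1,369,900 × 0.376 = $515,082.4
Community College District: $515,082.4 × 0.0018 = $927.14832
Maribel Unified SD: $515,082.4 × 0.0189 = $9,735.05736
Saltmarsh Township: $515,082.4 × 0.00502 = $2,585.713648
Levies subtotal = $13,247.919328
After credit = $13,247.919328 − $1,622 = $11,625.919328
Total = $11,625.919328 + $1,055 = $12,680.919328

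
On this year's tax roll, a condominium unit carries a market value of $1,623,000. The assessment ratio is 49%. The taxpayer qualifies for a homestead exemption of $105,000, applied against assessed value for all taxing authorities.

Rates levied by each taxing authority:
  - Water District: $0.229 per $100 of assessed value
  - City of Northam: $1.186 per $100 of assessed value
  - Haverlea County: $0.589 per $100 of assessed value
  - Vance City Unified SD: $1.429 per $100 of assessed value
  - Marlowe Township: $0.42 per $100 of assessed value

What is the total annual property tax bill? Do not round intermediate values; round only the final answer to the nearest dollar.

Assessed value = $1,623,000 × 0.49 = $795,270
Taxable value = $795,270 − $105,000 = $690,270
Water District: $690,270 × 0.00229 = $1,580.7183
City of Northam: $690,270 × 0.01186 = $8,186.6022
Haverlea County: $690,270 × 0.00589 = $4,065.6903
Vance City Unified SD: $690,270 × 0.01429 = $9,863.9583
Marlowe Township: $690,270 × 0.0042 = $2,899.134
Total = $1,580.7183 + $8,186.6022 + $4,065.6903 + $9,863.9583 + $2,899.134 = $26,596.1031

$26,596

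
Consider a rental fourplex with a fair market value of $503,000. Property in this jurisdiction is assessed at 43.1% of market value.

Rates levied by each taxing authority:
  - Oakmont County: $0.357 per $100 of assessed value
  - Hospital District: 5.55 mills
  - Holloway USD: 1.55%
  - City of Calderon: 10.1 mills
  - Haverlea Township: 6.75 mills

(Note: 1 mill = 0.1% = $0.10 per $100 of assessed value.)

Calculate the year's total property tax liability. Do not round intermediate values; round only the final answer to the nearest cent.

$8,990.41

Assessed value = $503,000 × 0.431 = $216,793
Oakmont County: $216,793 × 0.00357 = $773.95101
Hospital District: $216,793 × 0.00555 = $1,203.20115
Holloway USD: $216,793 × 0.0155 = $3,360.2915
City of Calderon: $216,793 × 0.0101 = $2,189.6093
Haverlea Township: $216,793 × 0.00675 = $1,463.35275
Total = $8,990.40571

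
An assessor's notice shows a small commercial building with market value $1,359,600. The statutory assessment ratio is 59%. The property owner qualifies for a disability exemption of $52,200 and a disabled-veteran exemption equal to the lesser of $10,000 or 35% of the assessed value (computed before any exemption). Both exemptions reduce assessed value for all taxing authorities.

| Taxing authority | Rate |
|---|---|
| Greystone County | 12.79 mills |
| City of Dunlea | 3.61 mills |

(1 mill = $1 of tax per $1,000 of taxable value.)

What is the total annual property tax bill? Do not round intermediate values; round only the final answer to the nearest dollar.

Assessed value = $1,359,600 × 0.59 = $802,164
Disabled-veteran exemption = min($10,000, 35% × $802,164) = min($10,000, $280,757.4) = $10,000 (dollar cap binds)
Taxable value = $802,164 − $52,200 − $10,000 = $739,964
Greystone County: $739,964 × 0.01279 = $9,464.13956
City of Dunlea: $739,964 × 0.00361 = $2,671.27004
Total = $12,135.4096

$12,135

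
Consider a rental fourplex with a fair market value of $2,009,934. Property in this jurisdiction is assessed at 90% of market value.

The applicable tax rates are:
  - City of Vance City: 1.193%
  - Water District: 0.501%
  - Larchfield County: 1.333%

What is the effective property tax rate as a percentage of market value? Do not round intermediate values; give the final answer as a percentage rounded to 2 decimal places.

2.72%

Assessed value = $2,009,934 × 0.9 = $1,808,940.6
City of Vance City: $1,808,940.6 × 0.01193 = $21,580.661358
Water District: $1,808,940.6 × 0.00501 = $9,062.792406
Larchfield County: $1,808,940.6 × 0.01333 = $24,113.178198
Total tax = $54,756.631962
Effective rate = $54,756.631962 ÷ $2,009,934 = 2.72% of market value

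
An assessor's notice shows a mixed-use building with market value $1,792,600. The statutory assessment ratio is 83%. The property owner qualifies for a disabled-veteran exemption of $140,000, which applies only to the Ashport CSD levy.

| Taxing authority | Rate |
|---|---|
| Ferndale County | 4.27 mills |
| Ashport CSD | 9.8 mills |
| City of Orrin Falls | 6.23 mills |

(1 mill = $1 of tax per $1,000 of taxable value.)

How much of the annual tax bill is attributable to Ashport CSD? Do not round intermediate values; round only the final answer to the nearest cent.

Assessed value = $1,792,600 × 0.83 = $1,487,858
Ashport CSD taxable value = $1,487,858 − $140,000 = $1,347,858
Ashport CSD levy = $1,347,858 × 0.0098 = $13,209.0084

$13,209.01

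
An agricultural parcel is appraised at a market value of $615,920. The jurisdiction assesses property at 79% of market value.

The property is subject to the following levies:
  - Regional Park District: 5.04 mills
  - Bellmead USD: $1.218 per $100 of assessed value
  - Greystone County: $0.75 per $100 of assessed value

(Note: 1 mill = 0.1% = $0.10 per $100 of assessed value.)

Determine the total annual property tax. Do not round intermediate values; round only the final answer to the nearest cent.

Assessed value = $615,920 × 0.79 = $486,576.8
Regional Park District: $486,576.8 × 0.00504 = $2,452.347072
Bellmead USD: $486,576.8 × 0.01218 = $5,926.505424
Greystone County: $486,576.8 × 0.0075 = $3,649.326
Total = $12,028.178496

$12,028.18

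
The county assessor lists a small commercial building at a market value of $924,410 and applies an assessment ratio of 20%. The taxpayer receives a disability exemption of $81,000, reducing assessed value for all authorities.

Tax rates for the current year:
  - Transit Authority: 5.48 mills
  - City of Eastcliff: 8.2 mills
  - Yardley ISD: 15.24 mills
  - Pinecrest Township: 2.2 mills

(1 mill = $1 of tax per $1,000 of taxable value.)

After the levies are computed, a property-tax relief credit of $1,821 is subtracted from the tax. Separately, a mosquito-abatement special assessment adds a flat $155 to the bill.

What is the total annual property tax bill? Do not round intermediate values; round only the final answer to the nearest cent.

$1,566.81

Assessed value = $924,410 × 0.2 = $184,882
Taxable value = $184,882 − $81,000 = $103,882
Transit Authority: $103,882 × 0.00548 = $569.27336
City of Eastcliff: $103,882 × 0.0082 = $851.8324
Yardley ISD: $103,882 × 0.01524 = $1,583.16168
Pinecrest Township: $103,882 × 0.0022 = $228.5404
Levies subtotal = $3,232.80784
After credit = $3,232.80784 − $1,821 = $1,411.80784
Total = $1,411.80784 + $155 = $1,566.80784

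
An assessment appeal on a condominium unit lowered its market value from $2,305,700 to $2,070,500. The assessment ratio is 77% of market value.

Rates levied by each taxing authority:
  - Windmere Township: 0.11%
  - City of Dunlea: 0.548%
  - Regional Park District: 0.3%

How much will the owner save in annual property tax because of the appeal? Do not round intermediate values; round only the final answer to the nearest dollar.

Old assessed value = $2,305,700 × 0.77 = $1,775,389
New assessed value = $2,070,500 × 0.77 = $1,594,285
Combined rate = 0.0011 + 0.00548 + 0.003 = 0.00958
Old tax = $1,775,389 × 0.00958 = $17,008.22662
New tax = $1,594,285 × 0.00958 = $15,273.2503
Reduction = $17,008.22662 − $15,273.2503 = $1,734.97632

$1,735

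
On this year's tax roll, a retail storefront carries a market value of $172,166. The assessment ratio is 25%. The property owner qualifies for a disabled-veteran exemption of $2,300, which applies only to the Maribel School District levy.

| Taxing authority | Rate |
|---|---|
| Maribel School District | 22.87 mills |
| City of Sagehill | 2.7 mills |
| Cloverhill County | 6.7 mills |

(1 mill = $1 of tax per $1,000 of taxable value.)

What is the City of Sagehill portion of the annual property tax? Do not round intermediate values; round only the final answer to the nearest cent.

$116.21

Assessed value = $172,166 × 0.25 = $43,041.5
City of Sagehill taxable value = $43,041.5 (exemption does not apply)
City of Sagehill levy = $43,041.5 × 0.0027 = $116.21205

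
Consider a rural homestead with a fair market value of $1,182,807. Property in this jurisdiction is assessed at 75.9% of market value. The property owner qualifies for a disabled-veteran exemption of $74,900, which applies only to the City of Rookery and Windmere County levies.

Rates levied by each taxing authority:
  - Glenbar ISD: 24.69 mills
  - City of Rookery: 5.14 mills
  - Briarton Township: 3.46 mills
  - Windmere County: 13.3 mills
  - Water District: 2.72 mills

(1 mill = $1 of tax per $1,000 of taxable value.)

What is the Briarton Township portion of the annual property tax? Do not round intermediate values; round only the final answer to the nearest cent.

Assessed value = $1,182,807 × 0.759 = $897,750.513
Briarton Township taxable value = $897,750.513 (exemption does not apply)
Briarton Township levy = $897,750.513 × 0.00346 = $3,106.21677498

$3,106.22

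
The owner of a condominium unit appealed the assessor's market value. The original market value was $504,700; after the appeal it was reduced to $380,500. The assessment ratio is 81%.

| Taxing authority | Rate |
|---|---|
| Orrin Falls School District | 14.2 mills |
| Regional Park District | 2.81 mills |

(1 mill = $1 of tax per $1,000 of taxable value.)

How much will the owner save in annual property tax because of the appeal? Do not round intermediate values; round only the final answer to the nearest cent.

Old assessed value = $504,700 × 0.81 = $408,807
New assessed value = $380,500 × 0.81 = $308,205
Combined rate = 0.0142 + 0.00281 = 0.01701
Old tax = $408,807 × 0.01701 = $6,953.80707
New tax = $308,205 × 0.01701 = $5,242.56705
Reduction = $6,953.80707 − $5,242.56705 = $1,711.24002

$1,711.24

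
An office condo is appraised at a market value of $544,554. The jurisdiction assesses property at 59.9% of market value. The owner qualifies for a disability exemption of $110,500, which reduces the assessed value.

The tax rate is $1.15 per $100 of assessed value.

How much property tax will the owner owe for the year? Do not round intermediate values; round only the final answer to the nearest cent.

$2,480.41

Assessed value = $544,554 × 0.599 = $326,187.846
Taxable value = $326,187.846 − $110,500 = $215,687.846
Tax = $215,687.846 × 0.0115 = $2,480.410229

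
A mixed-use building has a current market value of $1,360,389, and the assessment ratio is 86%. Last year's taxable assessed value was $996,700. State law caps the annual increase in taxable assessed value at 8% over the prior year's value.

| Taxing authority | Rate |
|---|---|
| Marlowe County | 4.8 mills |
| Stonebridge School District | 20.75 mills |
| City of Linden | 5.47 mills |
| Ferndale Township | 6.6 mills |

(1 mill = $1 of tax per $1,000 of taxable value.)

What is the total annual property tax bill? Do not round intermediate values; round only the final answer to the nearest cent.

Uncapped assessed value = $1,360,389 × 0.86 = $1,169,934.54
Cap limit = $996,700 × 1.08 = $1,076,436
Taxable assessed value = min($1,169,934.54, $1,076,436) = $1,076,436 (cap binds)
Marlowe County: $1,076,436 × 0.0048 = $5,166.8928
Stonebridge School District: $1,076,436 × 0.02075 = $22,336.047
City of Linden: $1,076,436 × 0.00547 = $5,888.10492
Ferndale Township: $1,076,436 × 0.0066 = $7,104.4776
Total = $40,495.52232

$40,495.52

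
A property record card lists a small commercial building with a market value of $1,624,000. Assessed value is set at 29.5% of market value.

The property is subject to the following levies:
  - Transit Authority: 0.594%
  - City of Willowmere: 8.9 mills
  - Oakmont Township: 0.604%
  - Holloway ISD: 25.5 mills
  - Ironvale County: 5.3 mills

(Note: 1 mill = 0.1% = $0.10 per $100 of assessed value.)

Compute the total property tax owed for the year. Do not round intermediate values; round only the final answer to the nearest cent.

Assessed value = $1,624,000 × 0.295 = $479,080
Transit Authority: $479,080 × 0.00594 = $2,845.7352
City of Willowmere: $479,080 × 0.0089 = $4,263.812
Oakmont Township: $479,080 × 0.00604 = $2,893.6432
Holloway ISD: $479,080 × 0.0255 = $12,216.54
Ironvale County: $479,080 × 0.0053 = $2,539.124
Total = $24,758.8544

$24,758.85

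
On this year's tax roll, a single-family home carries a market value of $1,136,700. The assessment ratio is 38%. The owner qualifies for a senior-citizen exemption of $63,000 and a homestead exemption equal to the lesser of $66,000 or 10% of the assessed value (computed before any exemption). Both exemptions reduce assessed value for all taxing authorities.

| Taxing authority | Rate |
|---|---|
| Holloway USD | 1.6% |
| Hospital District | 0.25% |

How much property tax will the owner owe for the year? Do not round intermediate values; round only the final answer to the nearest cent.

$6,026.40

Assessed value = $1,136,700 × 0.38 = $431,946
Homestead exemption = min($66,000, 10% × $431,946) = min($66,000, $43,194.6) = $43,194.6 (percentage binds)
Taxable value = $431,946 − $63,000 − $43,194.6 = $325,751.4
Holloway USD: $325,751.4 × 0.016 = $5,212.0224
Hospital District: $325,751.4 × 0.0025 = $814.3785
Total = $6,026.4009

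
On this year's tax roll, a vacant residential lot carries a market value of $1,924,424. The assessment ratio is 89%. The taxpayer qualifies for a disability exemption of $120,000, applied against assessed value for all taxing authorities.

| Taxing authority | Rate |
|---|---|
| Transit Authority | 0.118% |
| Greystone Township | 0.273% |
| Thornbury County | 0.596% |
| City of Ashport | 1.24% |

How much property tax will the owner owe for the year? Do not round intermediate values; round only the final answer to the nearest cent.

Assessed value = $1,924,424 × 0.89 = $1,712,737.36
Taxable value = $1,712,737.36 − $120,000 = $1,592,737.36
Transit Authority: $1,592,737.36 × 0.00118 = $1,879.4300848
Greystone Township: $1,592,737.36 × 0.00273 = $4,348.1729928
Thornbury County: $1,592,737.36 × 0.00596 = $9,492.7146656
City of Ashport: $1,592,737.36 × 0.0124 = $19,749.943264
Total = $1,879.4300848 + $4,348.1729928 + $9,492.7146656 + $19,749.943264 = $35,470.2610072

$35,470.26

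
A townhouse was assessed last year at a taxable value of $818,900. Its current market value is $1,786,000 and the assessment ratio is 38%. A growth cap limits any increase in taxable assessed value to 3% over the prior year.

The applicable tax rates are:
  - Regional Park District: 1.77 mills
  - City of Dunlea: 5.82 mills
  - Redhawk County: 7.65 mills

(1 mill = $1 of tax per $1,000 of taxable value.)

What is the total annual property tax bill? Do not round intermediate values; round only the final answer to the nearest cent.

$10,343.08

Uncapped assessed value = $1,786,000 × 0.38 = $678,680
Cap limit = $818,900 × 1.03 = $843,467
Taxable assessed value = min($678,680, $843,467) = $678,680 (cap does not bind)
Regional Park District: $678,680 × 0.00177 = $1,201.2636
City of Dunlea: $678,680 × 0.00582 = $3,949.9176
Redhawk County: $678,680 × 0.00765 = $5,191.902
Total = $10,343.0832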